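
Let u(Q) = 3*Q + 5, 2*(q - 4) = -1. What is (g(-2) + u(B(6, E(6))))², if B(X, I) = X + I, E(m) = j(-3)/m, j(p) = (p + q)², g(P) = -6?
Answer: 18769/64 ≈ 293.27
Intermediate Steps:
q = 7/2 (q = 4 + (½)*(-1) = 4 - ½ = 7/2 ≈ 3.5000)
j(p) = (7/2 + p)² (j(p) = (p + 7/2)² = (7/2 + p)²)
E(m) = 1/(4*m) (E(m) = ((7 + 2*(-3))²/4)/m = ((7 - 6)²/4)/m = ((¼)*1²)/m = ((¼)*1)/m = 1/(4*m))
B(X, I) = I + X
u(Q) = 5 + 3*Q
(g(-2) + u(B(6, E(6))))² = (-6 + (5 + 3*((¼)/6 + 6)))² = (-6 + (5 + 3*((¼)*(⅙) + 6)))² = (-6 + (5 + 3*(1/24 + 6)))² = (-6 + (5 + 3*(145/24)))² = (-6 + (5 + 145/8))² = (-6 + 185/8)² = (137/8)² = 18769/64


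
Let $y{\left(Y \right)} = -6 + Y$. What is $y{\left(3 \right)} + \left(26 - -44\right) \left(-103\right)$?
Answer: $-7213$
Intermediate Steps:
$y{\left(3 \right)} + \left(26 - -44\right) \left(-103\right) = \left(-6 + 3\right) + \left(26 - -44\right) \left(-103\right) = -3 + \left(26 + 44\right) \left(-103\right) = -3 + 70 \left(-103\right) = -3 - 7210 = -7213$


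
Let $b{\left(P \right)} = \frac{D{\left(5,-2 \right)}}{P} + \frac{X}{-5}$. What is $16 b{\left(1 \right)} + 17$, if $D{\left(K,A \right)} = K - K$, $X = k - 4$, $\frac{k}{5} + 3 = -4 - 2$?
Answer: $\frac{869}{5} \approx 173.8$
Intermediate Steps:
$k = -45$ ($k = -15 + 5 \left(-4 - 2\right) = -15 + 5 \left(-6\right) = -15 - 30 = -45$)
$X = -49$ ($X = -45 - 4 = -49$)
$D{\left(K,A \right)} = 0$
$b{\left(P \right)} = \frac{49}{5}$ ($b{\left(P \right)} = \frac{0}{P} - \frac{49}{-5} = 0 - - \frac{49}{5} = 0 + \frac{49}{5} = \frac{49}{5}$)
$16 b{\left(1 \right)} + 17 = 16 \cdot \frac{49}{5} + 17 = \frac{784}{5} + 17 = \frac{869}{5}$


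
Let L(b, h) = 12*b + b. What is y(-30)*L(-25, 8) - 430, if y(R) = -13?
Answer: 3795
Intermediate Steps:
L(b, h) = 13*b
y(-30)*L(-25, 8) - 430 = -169*(-25) - 430 = -13*(-325) - 430 = 4225 - 430 = 3795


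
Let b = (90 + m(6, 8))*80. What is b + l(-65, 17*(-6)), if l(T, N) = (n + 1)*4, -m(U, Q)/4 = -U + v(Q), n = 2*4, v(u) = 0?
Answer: 9156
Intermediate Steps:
n = 8
m(U, Q) = 4*U (m(U, Q) = -4*(-U + 0) = -(-4)*U = 4*U)
l(T, N) = 36 (l(T, N) = (8 + 1)*4 = 9*4 = 36)
b = 9120 (b = (90 + 4*6)*80 = (90 + 24)*80 = 114*80 = 9120)
b + l(-65, 17*(-6)) = 9120 + 36 = 9156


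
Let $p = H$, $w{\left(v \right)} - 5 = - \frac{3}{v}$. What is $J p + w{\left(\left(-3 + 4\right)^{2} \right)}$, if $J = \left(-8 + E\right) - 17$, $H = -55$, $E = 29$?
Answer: $-218$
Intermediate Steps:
$w{\left(v \right)} = 5 - \frac{3}{v}$
$J = 4$ ($J = \left(-8 + 29\right) - 17 = 21 - 17 = 4$)
$p = -55$
$J p + w{\left(\left(-3 + 4\right)^{2} \right)} = 4 \left(-55\right) + \left(5 - \frac{3}{\left(-3 + 4\right)^{2}}\right) = -220 + \left(5 - \frac{3}{1^{2}}\right) = -220 + \left(5 - \frac{3}{1}\right) = -220 + \left(5 - 3\right) = -220 + 2 = -218$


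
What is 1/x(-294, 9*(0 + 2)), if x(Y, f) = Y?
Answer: -1/294 ≈ -0.0034014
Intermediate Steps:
1/x(-294, 9*(0 + 2)) = 1/(-294) = -1/294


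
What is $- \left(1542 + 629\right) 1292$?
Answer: $-2804932$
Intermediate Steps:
$- \left(1542 + 629\right) 1292 = - 2171 \cdot 1292 = \left(-1\right) 2804932 = -2804932$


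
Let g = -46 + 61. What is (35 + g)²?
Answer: 2500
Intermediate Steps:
g = 15
(35 + g)² = (35 + 15)² = 50² = 2500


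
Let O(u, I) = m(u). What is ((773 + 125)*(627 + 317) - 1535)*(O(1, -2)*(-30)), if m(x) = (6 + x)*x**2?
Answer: -177697170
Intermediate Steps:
m(x) = x**2*(6 + x)
O(u, I) = u**2*(6 + u)
((773 + 125)*(627 + 317) - 1535)*(O(1, -2)*(-30)) = ((773 + 125)*(627 + 317) - 1535)*((1**2*(6 + 1))*(-30)) = (898*944 - 1535)*((1*7)*(-30)) = (847712 - 1535)*(7*(-30)) = 846177*(-210) = -177697170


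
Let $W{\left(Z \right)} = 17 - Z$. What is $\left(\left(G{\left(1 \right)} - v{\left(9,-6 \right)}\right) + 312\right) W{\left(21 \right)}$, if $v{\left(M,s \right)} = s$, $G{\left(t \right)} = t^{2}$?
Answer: $-1276$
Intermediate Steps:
$\left(\left(G{\left(1 \right)} - v{\left(9,-6 \right)}\right) + 312\right) W{\left(21 \right)} = \left(\left(1^{2} - -6\right) + 312\right) \left(17 - 21\right) = \left(\left(1 + 6\right) + 312\right) \left(17 - 21\right) = \left(7 + 312\right) \left(-4\right) = 319 \left(-4\right) = -1276$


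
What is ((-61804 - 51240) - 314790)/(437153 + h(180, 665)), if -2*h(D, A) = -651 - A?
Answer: -38894/39801 ≈ -0.97721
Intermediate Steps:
h(D, A) = 651/2 + A/2 (h(D, A) = -(-651 - A)/2 = 651/2 + A/2)
((-61804 - 51240) - 314790)/(437153 + h(180, 665)) = ((-61804 - 51240) - 314790)/(437153 + (651/2 + (½)*665)) = (-113044 - 314790)/(437153 + (651/2 + 665/2)) = -427834/(437153 + 658) = -427834/437811 = -427834*1/437811 = -38894/39801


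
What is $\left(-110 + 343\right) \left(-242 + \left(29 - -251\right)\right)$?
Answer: $8854$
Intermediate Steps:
$\left(-110 + 343\right) \left(-242 + \left(29 - -251\right)\right) = 233 \left(-242 + \left(29 + 251\right)\right) = 233 \left(-242 + 280\right) = 233 \cdot 38 = 8854$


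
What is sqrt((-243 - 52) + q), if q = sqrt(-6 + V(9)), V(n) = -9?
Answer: sqrt(-295 + I*sqrt(15)) ≈ 0.1127 + 17.176*I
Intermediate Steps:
q = I*sqrt(15) (q = sqrt(-6 - 9) = sqrt(-15) = I*sqrt(15) ≈ 3.873*I)
sqrt((-243 - 52) + q) = sqrt((-243 - 52) + I*sqrt(15)) = sqrt(-295 + I*sqrt(15))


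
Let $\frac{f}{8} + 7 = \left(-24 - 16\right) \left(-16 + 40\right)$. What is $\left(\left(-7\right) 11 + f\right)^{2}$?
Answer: $61042969$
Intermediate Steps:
$f = -7736$ ($f = -56 + 8 \left(-24 - 16\right) \left(-16 + 40\right) = -56 + 8 \left(\left(-40\right) 24\right) = -56 + 8 \left(-960\right) = -56 - 7680 = -7736$)
$\left(\left(-7\right) 11 + f\right)^{2} = \left(\left(-7\right) 11 - 7736\right)^{2} = \left(-77 - 7736\right)^{2} = \left(-7813\right)^{2} = 61042969$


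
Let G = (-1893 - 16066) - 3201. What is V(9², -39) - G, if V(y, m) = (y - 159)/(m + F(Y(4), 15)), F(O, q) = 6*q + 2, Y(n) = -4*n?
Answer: 1121402/53 ≈ 21159.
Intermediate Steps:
G = -21160 (G = -17959 - 3201 = -21160)
F(O, q) = 2 + 6*q
V(y, m) = (-159 + y)/(92 + m) (V(y, m) = (y - 159)/(m + (2 + 6*15)) = (-159 + y)/(m + (2 + 90)) = (-159 + y)/(m + 92) = (-159 + y)/(92 + m))
V(9², -39) - G = (-159 + 9²)/(92 - 39) - 1*(-21160) = (-159 + 81)/53 + 21160 = (1/53)*(-78) + 21160 = -78/53 + 21160 = 1121402/53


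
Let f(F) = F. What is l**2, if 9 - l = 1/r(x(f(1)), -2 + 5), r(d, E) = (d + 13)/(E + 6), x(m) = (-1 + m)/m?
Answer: 11664/169 ≈ 69.018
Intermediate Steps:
x(m) = (-1 + m)/m
r(d, E) = (13 + d)/(6 + E)
l = 108/13 (l = 9 - 1/((13 + (-1 + 1)/1)/(6 + (-2 + 5))) = 9 - 1/((13 + 1*0)/(6 + 3)) = 9 - 1/((13 + 0)/9) = 9 - 1/((1/9)*13) = 9 - 1/13/9 = 9 - 1*9/13 = 9 - 9/13 = 108/13 ≈ 8.3077)
l**2 = (108/13)**2 = 11664/169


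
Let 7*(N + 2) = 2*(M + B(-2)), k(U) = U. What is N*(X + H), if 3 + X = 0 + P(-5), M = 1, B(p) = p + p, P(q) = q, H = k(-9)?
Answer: 340/7 ≈ 48.571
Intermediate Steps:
H = -9
B(p) = 2*p
N = -20/7 (N = -2 + (2*(1 + 2*(-2)))/7 = -2 + (2*(1 - 4))/7 = -2 + (2*(-3))/7 = -2 + (⅐)*(-6) = -2 - 6/7 = -20/7 ≈ -2.8571)
X = -8 (X = -3 + (0 - 5) = -3 - 5 = -8)
N*(X + H) = -20*(-8 - 9)/7 = -20/7*(-17) = 340/7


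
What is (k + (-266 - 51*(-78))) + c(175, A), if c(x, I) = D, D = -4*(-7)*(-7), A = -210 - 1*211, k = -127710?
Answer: -124194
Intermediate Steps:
A = -421 (A = -210 - 211 = -421)
D = -196 (D = 28*(-7) = -196)
c(x, I) = -196
(k + (-266 - 51*(-78))) + c(175, A) = (-127710 + (-266 - 51*(-78))) - 196 = (-127710 + (-266 + 3978)) - 196 = (-127710 + 3712) - 196 = -123998 - 196 = -124194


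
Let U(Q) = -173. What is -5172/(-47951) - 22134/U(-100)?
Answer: 1062242190/8295523 ≈ 128.05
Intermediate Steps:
-5172/(-47951) - 22134/U(-100) = -5172/(-47951) - 22134/(-173) = -5172*(-1/47951) - 22134*(-1/173) = 5172/47951 + 22134/173 = 1062242190/8295523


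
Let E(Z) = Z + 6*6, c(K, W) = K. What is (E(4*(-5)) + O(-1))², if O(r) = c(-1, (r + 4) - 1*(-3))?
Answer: 225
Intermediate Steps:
O(r) = -1
E(Z) = 36 + Z (E(Z) = Z + 36 = 36 + Z)
(E(4*(-5)) + O(-1))² = ((36 + 4*(-5)) - 1)² = ((36 - 20) - 1)² = (16 - 1)² = 15² = 225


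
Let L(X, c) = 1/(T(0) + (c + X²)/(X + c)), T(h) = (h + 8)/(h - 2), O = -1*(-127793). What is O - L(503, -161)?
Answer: 16068691649/125740 ≈ 1.2779e+5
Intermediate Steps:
O = 127793
T(h) = (8 + h)/(-2 + h)
L(X, c) = 1/(-4 + (c + X²)/(X + c)) (L(X, c) = 1/((8 + 0)/(-2 + 0) + (c + X²)/(X + c)) = 1/(8/(-2) + (c + X²)/(X + c)) = 1/(-½*8 + (c + X²)/(X + c)) = 1/(-4 + (c + X²)/(X + c)))
O - L(503, -161) = 127793 - (503 - 161)/(503² - 4*503 - 3*(-161)) = 127793 - 342/(253009 - 2012 + 483) = 127793 - 342/251480 = 127793 - 1*171/125740 = 127793 - 171/125740 = 16068691649/125740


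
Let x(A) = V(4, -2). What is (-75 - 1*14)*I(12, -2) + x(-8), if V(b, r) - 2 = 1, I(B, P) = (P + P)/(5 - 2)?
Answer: 365/3 ≈ 121.67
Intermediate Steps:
I(B, P) = 2*P/3 (I(B, P) = (2*P)/3 = (2*P)*(⅓) = 2*P/3)
V(b, r) = 3 (V(b, r) = 2 + 1 = 3)
x(A) = 3
(-75 - 1*14)*I(12, -2) + x(-8) = (-75 - 1*14)*((⅔)*(-2)) + 3 = (-75 - 14)*(-4/3) + 3 = -89*(-4/3) + 3 = 356/3 + 3 = 365/3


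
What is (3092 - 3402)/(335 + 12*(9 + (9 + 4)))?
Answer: -310/599 ≈ -0.51753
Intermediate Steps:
(3092 - 3402)/(335 + 12*(9 + (9 + 4))) = -310/(335 + 12*(9 + 13)) = -310/(335 + 12*22) = -310/(335 + 264) = -310/599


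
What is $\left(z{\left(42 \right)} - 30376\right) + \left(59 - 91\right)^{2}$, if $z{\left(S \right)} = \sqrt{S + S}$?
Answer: $-29352 + 2 \sqrt{21} \approx -29343.0$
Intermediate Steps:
$z{\left(S \right)} = \sqrt{2} \sqrt{S}$ ($z{\left(S \right)} = \sqrt{2 S} = \sqrt{2} \sqrt{S}$)
$\left(z{\left(42 \right)} - 30376\right) + \left(59 - 91\right)^{2} = \left(\sqrt{2} \sqrt{42} - 30376\right) + \left(59 - 91\right)^{2} = \left(2 \sqrt{21} - 30376\right) + \left(-32\right)^{2} = \left(-30376 + 2 \sqrt{21}\right) + 1024 = -29352 + 2 \sqrt{21}$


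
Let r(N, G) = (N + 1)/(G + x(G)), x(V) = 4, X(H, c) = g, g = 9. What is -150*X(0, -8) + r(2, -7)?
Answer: -1351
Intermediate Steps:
X(H, c) = 9
r(N, G) = (1 + N)/(4 + G) (r(N, G) = (N + 1)/(G + 4) = (1 + N)/(4 + G))
-150*X(0, -8) + r(2, -7) = -150*9 + (1 + 2)/(4 - 7) = -1350 + 3/(-3) = -1350 - ⅓*3 = -1350 - 1 = -1351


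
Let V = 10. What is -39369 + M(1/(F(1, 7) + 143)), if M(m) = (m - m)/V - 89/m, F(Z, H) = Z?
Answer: -52185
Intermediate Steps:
M(m) = -89/m (M(m) = (m - m)/10 - 89/m = 0*(1/10) - 89/m = 0 - 89/m = -89/m)
-39369 + M(1/(F(1, 7) + 143)) = -39369 - 89/(1/(1 + 143)) = -39369 - 89/(1/144) = -39369 - 89/1/144 = -39369 - 89*144 = -39369 - 12816 = -52185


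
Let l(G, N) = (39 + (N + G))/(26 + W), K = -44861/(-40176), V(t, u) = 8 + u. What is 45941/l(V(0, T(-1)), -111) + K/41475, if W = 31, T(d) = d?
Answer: -872686756545847/21661894800 ≈ -40287.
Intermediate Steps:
K = 44861/40176 (K = -44861*(-1/40176) = 44861/40176 ≈ 1.1166)
l(G, N) = 13/19 + G/57 + N/57 (l(G, N) = (39 + (N + G))/(26 + 31) = (39 + (G + N))/57 = (39 + G + N)*(1/57) = 13/19 + G/57 + N/57)
45941/l(V(0, T(-1)), -111) + K/41475 = 45941/(13/19 + (8 - 1)/57 + (1/57)*(-111)) + (44861/40176)/41475 = 45941/(13/19 + (1/57)*7 - 37/19) + (44861/40176)*(1/41475) = 45941/(13/19 + 7/57 - 37/19) + 44861/1666299600 = 45941/(-65/57) + 44861/1666299600 = 45941*(-57/65) + 44861/1666299600 = -2618637/65 + 44861/1666299600 = -872686756545847/21661894800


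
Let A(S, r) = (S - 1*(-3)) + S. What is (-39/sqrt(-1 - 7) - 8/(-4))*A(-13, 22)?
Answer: -46 - 897*I*sqrt(2)/4 ≈ -46.0 - 317.14*I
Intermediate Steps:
A(S, r) = 3 + 2*S (A(S, r) = (S + 3) + S = (3 + S) + S = 3 + 2*S)
(-39/sqrt(-1 - 7) - 8/(-4))*A(-13, 22) = (-39/sqrt(-1 - 7) - 8/(-4))*(3 + 2*(-13)) = (-39*(-I*sqrt(2)/4) - 8*(-1/4))*(3 - 26) = (-39*(-I*sqrt(2)/4) + 2)*(-23) = (-(-39)*I*sqrt(2)/4 + 2)*(-23) = (39*I*sqrt(2)/4 + 2)*(-23) = (2 + 39*I*sqrt(2)/4)*(-23) = -46 - 897*I*sqrt(2)/4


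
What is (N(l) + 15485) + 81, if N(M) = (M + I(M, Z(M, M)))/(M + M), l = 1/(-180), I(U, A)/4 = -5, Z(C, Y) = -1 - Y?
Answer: 34733/2 ≈ 17367.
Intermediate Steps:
I(U, A) = -20 (I(U, A) = 4*(-5) = -20)
l = -1/180 ≈ -0.0055556
N(M) = (-20 + M)/(2*M) (N(M) = (M - 20)/(M + M) = (-20 + M)/((2*M)) = (-20 + M)*(1/(2*M)) = (-20 + M)/(2*M))
(N(l) + 15485) + 81 = ((-20 - 1/180)/(2*(-1/180)) + 15485) + 81 = ((½)*(-180)*(-3601/180) + 15485) + 81 = (3601/2 + 15485) + 81 = 34571/2 + 81 = 34733/2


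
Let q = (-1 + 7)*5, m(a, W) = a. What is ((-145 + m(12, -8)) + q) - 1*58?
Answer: -161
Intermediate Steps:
q = 30 (q = 6*5 = 30)
((-145 + m(12, -8)) + q) - 1*58 = ((-145 + 12) + 30) - 1*58 = (-133 + 30) - 58 = -103 - 58 = -161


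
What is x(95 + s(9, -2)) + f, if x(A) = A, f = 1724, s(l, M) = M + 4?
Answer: 1821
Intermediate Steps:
s(l, M) = 4 + M
x(95 + s(9, -2)) + f = (95 + (4 - 2)) + 1724 = (95 + 2) + 1724 = 97 + 1724 = 1821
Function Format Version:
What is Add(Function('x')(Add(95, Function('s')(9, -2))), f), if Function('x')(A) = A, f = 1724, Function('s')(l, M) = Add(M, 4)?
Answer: 1821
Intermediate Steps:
Function('s')(l, M) = Add(4, M)
Add(Function('x')(Add(95, Function('s')(9, -2))), f) = Add(Add(95, Add(4, -2)), 1724) = Add(Add(95, 2), 1724) = Add(97, 1724) = 1821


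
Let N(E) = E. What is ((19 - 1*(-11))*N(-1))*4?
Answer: -120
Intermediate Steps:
((19 - 1*(-11))*N(-1))*4 = ((19 - 1*(-11))*(-1))*4 = ((19 + 11)*(-1))*4 = (30*(-1))*4 = -30*4 = -120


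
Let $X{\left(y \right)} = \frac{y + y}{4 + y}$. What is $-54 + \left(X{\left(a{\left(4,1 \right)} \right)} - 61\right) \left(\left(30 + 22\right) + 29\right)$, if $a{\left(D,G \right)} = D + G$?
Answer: $-4905$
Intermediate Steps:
$X{\left(y \right)} = \frac{2 y}{4 + y}$
$-54 + \left(X{\left(a{\left(4,1 \right)} \right)} - 61\right) \left(\left(30 + 22\right) + 29\right) = -54 + \left(\frac{2 \left(4 + 1\right)}{4 + \left(4 + 1\right)} - 61\right) \left(\left(30 + 22\right) + 29\right) = -54 + \left(2 \cdot 5 \frac{1}{4 + 5} - 61\right) \left(52 + 29\right) = -54 + \left(2 \cdot 5 \cdot \frac{1}{9} - 61\right) 81 = -54 + \left(\frac{10}{9} - 61\right) 81 = -54 - 4851 = -4905$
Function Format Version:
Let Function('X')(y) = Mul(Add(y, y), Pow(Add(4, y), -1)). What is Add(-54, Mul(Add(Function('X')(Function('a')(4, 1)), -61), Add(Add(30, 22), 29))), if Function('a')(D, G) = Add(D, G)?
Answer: -4905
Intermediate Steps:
Function('X')(y) = Mul(2, y, Pow(Add(4, y), -1)) (Function('X')(y) = Mul(Mul(2, y), Pow(Add(4, y), -1)) = Mul(2, y, Pow(Add(4, y), -1)))
Add(-54, Mul(Add(Function('X')(Function('a')(4, 1)), -61), Add(Add(30, 22), 29))) = Add(-54, Mul(Add(Mul(2, Add(4, 1), Pow(Add(4, Add(4, 1)), -1)), -61), Add(Add(30, 22), 29))) = Add(-54, Mul(Add(Mul(2, 5, Pow(Add(4, 5), -1)), -61), Add(52, 29))) = Add(-54, Mul(Add(Mul(2, 5, Pow(9, -1)), -61), 81)) = Add(-54, Mul(Add(Mul(2, 5, Rational(1, 9)), -61), 81)) = Add(-54, Mul(Add(Rational(10, 9), -61), 81)) = Add(-54, Mul(Rational(-539, 9), 81)) = Add(-54, -4851) = -4905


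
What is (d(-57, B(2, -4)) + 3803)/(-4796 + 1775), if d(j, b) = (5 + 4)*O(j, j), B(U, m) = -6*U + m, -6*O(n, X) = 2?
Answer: -200/159 ≈ -1.2579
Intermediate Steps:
O(n, X) = -1/3 (O(n, X) = -1/6*2 = -1/3)
B(U, m) = m - 6*U
d(j, b) = -3 (d(j, b) = (5 + 4)*(-1/3) = 9*(-1/3) = -3)
(d(-57, B(2, -4)) + 3803)/(-4796 + 1775) = (-3 + 3803)/(-4796 + 1775) = 3800/(-3021) = 3800*(-1/3021) = -200/159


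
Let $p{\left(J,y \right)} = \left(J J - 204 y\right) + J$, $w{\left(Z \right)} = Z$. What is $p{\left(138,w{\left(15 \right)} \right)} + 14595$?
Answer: $30717$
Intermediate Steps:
$p{\left(J,y \right)} = J + J^{2} - 204 y$ ($p{\left(J,y \right)} = \left(J^{2} - 204 y\right) + J = J + J^{2} - 204 y$)
$p{\left(138,w{\left(15 \right)} \right)} + 14595 = \left(138 + 138^{2} - 3060\right) + 14595 = \left(138 + 19044 - 3060\right) + 14595 = 16122 + 14595 = 30717$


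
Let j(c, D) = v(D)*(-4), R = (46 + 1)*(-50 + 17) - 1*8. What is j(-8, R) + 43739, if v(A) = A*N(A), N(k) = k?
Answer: -9678185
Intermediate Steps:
v(A) = A**2 (v(A) = A*A = A**2)
R = -1559 (R = 47*(-33) - 8 = -1551 - 8 = -1559)
j(c, D) = -4*D**2 (j(c, D) = D**2*(-4) = -4*D**2)
j(-8, R) + 43739 = -4*(-1559)**2 + 43739 = -4*2430481 + 43739 = -9721924 + 43739 = -9678185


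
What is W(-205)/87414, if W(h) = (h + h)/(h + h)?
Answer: 1/87414 ≈ 1.1440e-5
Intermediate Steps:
W(h) = 1 (W(h) = (2*h)/((2*h)) = (2*h)*(1/(2*h)) = 1)
W(-205)/87414 = 1/87414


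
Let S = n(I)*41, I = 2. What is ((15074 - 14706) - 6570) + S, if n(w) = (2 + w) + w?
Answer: -5956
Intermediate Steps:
n(w) = 2 + 2*w
S = 246 (S = (2 + 2*2)*41 = (2 + 4)*41 = 6*41 = 246)
((15074 - 14706) - 6570) + S = ((15074 - 14706) - 6570) + 246 = (368 - 6570) + 246 = -6202 + 246 = -5956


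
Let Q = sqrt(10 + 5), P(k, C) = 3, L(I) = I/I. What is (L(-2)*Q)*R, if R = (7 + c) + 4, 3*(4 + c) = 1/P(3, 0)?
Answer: 64*sqrt(15)/9 ≈ 27.541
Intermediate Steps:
L(I) = 1
c = -35/9 (c = -4 + (1/3)/3 = -4 + (1/3)*(1/3) = -4 + 1/9 = -35/9 ≈ -3.8889)
Q = sqrt(15) ≈ 3.8730
R = 64/9 (R = (7 - 35/9) + 4 = 28/9 + 4 = 64/9 ≈ 7.1111)
(L(-2)*Q)*R = (1*sqrt(15))*(64/9) = sqrt(15)*(64/9) = 64*sqrt(15)/9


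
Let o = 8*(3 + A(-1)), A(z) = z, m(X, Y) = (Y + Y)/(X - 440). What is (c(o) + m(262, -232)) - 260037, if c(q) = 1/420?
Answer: -9720085531/37380 ≈ -2.6003e+5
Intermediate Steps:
m(X, Y) = 2*Y/(-440 + X) (m(X, Y) = (2*Y)/(-440 + X) = 2*Y/(-440 + X))
o = 16 (o = 8*(3 - 1) = 8*2 = 16)
c(q) = 1/420
(c(o) + m(262, -232)) - 260037 = (1/420 + 2*(-232)/(-440 + 262)) - 260037 = (1/420 + 2*(-232)/(-178)) - 260037 = (1/420 + 2*(-232)*(-1/178)) - 260037 = (1/420 + 232/89) - 260037 = 97529/37380 - 260037 = -9720085531/37380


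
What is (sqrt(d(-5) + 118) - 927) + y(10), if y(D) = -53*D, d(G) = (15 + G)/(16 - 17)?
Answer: -1457 + 6*sqrt(3) ≈ -1446.6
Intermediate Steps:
d(G) = -15 - G (d(G) = (15 + G)/(-1) = (15 + G)*(-1) = -15 - G)
(sqrt(d(-5) + 118) - 927) + y(10) = (sqrt((-15 - 1*(-5)) + 118) - 927) - 53*10 = (sqrt((-15 + 5) + 118) - 927) - 530 = (sqrt(-10 + 118) - 927) - 530 = (sqrt(108) - 927) - 530 = (6*sqrt(3) - 927) - 530 = (-927 + 6*sqrt(3)) - 530 = -1457 + 6*sqrt(3)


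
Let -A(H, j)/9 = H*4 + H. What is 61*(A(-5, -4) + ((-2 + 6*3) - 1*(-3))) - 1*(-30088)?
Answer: 44972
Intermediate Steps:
A(H, j) = -45*H (A(H, j) = -9*(H*4 + H) = -9*(4*H + H) = -45*H)
61*(A(-5, -4) + ((-2 + 6*3) - 1*(-3))) - 1*(-30088) = 61*(-45*(-5) + ((-2 + 6*3) - 1*(-3))) - 1*(-30088) = 61*(225 + ((-2 + 18) + 3)) + 30088 = 61*(225 + (16 + 3)) + 30088 = 61*(225 + 19) + 30088 = 61*244 + 30088 = 14884 + 30088 = 44972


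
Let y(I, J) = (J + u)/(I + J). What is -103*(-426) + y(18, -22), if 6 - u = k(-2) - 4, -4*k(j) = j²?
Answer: 175523/4 ≈ 43881.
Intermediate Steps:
k(j) = -j²/4
u = 11 (u = 6 - (-¼*(-2)² - 4) = 6 - (-¼*4 - 4) = 6 - (-1 - 4) = 6 - 1*(-5) = 6 + 5 = 11)
y(I, J) = (11 + J)/(I + J) (y(I, J) = (J + 11)/(I + J) = (11 + J)/(I + J))
-103*(-426) + y(18, -22) = -103*(-426) + (11 - 22)/(18 - 22) = 43878 - 11/(-4) = 43878 - ¼*(-11) = 43878 + 11/4 = 175523/4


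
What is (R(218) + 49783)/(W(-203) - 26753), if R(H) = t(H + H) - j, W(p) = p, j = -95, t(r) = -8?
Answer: -24935/13478 ≈ -1.8501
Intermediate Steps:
R(H) = 87 (R(H) = -8 - 1*(-95) = -8 + 95 = 87)
(R(218) + 49783)/(W(-203) - 26753) = (87 + 49783)/(-203 - 26753) = 49870/(-26956) = 49870*(-1/26956) = -24935/13478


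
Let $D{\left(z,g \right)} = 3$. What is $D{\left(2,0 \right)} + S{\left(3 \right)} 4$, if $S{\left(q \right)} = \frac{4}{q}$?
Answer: $\frac{25}{3} \approx 8.3333$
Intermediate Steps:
$D{\left(2,0 \right)} + S{\left(3 \right)} 4 = 3 + \frac{4}{3} \cdot 4 = 3 + \frac{16}{3} = \frac{25}{3}$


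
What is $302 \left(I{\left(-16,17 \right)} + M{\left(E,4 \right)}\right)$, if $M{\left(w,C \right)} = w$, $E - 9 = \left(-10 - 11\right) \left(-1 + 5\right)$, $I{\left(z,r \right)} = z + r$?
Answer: $-22348$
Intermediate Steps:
$I{\left(z,r \right)} = r + z$
$E = -75$ ($E = 9 + \left(-10 - 11\right) \left(-1 + 5\right) = 9 - 84 = -75$)
$302 \left(I{\left(-16,17 \right)} + M{\left(E,4 \right)}\right) = 302 \left(\left(17 - 16\right) - 75\right) = 302 \left(1 - 75\right) = 302 \left(-74\right) = -22348$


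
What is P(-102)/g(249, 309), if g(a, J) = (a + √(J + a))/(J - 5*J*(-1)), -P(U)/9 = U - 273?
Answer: 173117250/6827 - 2085750*√62/6827 ≈ 22952.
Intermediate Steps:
P(U) = 2457 - 9*U (P(U) = -9*(U - 273) = -9*(-273 + U) = 2457 - 9*U)
g(a, J) = (a + √(J + a))/(6*J) (g(a, J) = (a + √(J + a))/(J + 5*J) = (a + √(J + a))/((6*J)) = (a + √(J + a))*(1/(6*J)) = (a + √(J + a))/(6*J))
P(-102)/g(249, 309) = (2457 - 9*(-102))/(((⅙)*(249 + √(309 + 249))/309)) = (2457 + 918)/(((⅙)*(1/309)*(249 + √558))) = 3375/(((⅙)*(1/309)*(249 + 3*√62))) = 3375/(83/618 + √62/618)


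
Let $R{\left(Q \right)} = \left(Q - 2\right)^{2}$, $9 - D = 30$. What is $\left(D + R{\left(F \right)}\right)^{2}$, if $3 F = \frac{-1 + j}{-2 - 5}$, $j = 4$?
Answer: $\frac{646416}{2401} \approx 269.23$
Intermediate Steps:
$D = -21$ ($D = 9 - 30 = -21$)
$F = - \frac{1}{7}$ ($F = \frac{\left(-1 + 4\right) \frac{1}{-2 - 5}}{3} = \frac{3 \frac{1}{-7}}{3} = \frac{3 \left(- \frac{1}{7}\right)}{3} = \frac{1}{3} \left(- \frac{3}{7}\right) = - \frac{1}{7} \approx -0.14286$)
$R{\left(Q \right)} = \left(-2 + Q\right)^{2}$ ($R{\left(Q \right)} = \left(Q - 2\right)^{2} = \left(-2 + Q\right)^{2}$)
$\left(D + R{\left(F \right)}\right)^{2} = \left(-21 + \left(-2 - \frac{1}{7}\right)^{2}\right)^{2} = \left(-21 + \left(- \frac{15}{7}\right)^{2}\right)^{2} = \left(-21 + \frac{225}{49}\right)^{2} = \left(- \frac{804}{49}\right)^{2} = \frac{646416}{2401}$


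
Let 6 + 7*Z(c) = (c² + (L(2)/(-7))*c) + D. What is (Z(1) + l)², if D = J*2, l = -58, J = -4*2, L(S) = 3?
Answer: 8952064/2401 ≈ 3728.5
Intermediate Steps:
J = -8
D = -16 (D = -8*2 = -16)
Z(c) = -22/7 - 3*c/49 + c²/7 (Z(c) = -6/7 + ((c² + (3/(-7))*c) - 16)/7 = -6/7 + ((c² + (3*(-⅐))*c) - 16)/7 = -6/7 + ((c² - 3*c/7) - 16)/7 = -6/7 + (-16 + c² - 3*c/7)/7 = -6/7 + (-16/7 - 3*c/49 + c²/7) = -22/7 - 3*c/49 + c²/7)
(Z(1) + l)² = ((-22/7 - 3/49*1 + (⅐)*1²) - 58)² = ((-22/7 - 3/49 + (⅐)*1) - 58)² = ((-22/7 - 3/49 + ⅐) - 58)² = (-150/49 - 58)² = (-2992/49)² = 8952064/2401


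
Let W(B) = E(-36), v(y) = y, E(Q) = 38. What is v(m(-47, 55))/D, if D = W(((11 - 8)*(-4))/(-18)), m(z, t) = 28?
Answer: 14/19 ≈ 0.73684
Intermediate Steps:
W(B) = 38
D = 38
v(m(-47, 55))/D = 28/38 = 28*(1/38) = 14/19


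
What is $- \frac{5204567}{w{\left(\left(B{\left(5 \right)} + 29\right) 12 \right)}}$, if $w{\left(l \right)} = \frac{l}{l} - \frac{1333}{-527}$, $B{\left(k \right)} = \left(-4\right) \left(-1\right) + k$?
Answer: $- \frac{88477639}{60} \approx -1.4746 \cdot 10^{6}$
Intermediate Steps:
$B{\left(k \right)} = 4 + k$
$w{\left(l \right)} = \frac{60}{17}$ ($w{\left(l \right)} = 1 - - \frac{43}{17} = 1 + \frac{43}{17} = \frac{60}{17}$)
$- \frac{5204567}{w{\left(\left(B{\left(5 \right)} + 29\right) 12 \right)}} = - \frac{5204567}{\frac{60}{17}} = \left(-5204567\right) \frac{17}{60} = - \frac{88477639}{60}$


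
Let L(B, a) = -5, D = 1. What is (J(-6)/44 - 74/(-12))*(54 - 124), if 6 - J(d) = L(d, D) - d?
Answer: -29015/66 ≈ -439.62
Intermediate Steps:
J(d) = 11 + d (J(d) = 6 - (-5 - d) = 6 + (5 + d) = 11 + d)
(J(-6)/44 - 74/(-12))*(54 - 124) = ((11 - 6)/44 - 74/(-12))*(54 - 124) = (5*(1/44) - 74*(-1/12))*(-70) = (5/44 + 37/6)*(-70) = (829/132)*(-70) = -29015/66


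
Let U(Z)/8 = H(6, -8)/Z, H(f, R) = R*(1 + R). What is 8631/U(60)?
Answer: 18495/16 ≈ 1155.9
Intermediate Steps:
U(Z) = 448/Z (U(Z) = 8*((-8*(1 - 8))/Z) = 8*((-8*(-7))/Z) = 8*(56/Z) = 448/Z)
8631/U(60) = 8631/((448/60)) = 8631/((448*(1/60))) = 8631/(112/15) = 8631*(15/112) = 18495/16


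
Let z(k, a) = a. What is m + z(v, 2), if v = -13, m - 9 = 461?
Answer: 472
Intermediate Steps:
m = 470 (m = 9 + 461 = 470)
m + z(v, 2) = 470 + 2 = 472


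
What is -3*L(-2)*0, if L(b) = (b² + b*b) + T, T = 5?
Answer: 0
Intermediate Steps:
L(b) = 5 + 2*b² (L(b) = (b² + b*b) + 5 = (b² + b²) + 5 = 2*b² + 5 = 5 + 2*b²)
-3*L(-2)*0 = -3*(5 + 2*(-2)²)*0 = -3*(5 + 2*4)*0 = -3*(5 + 8)*0 = -3*13*0 = -39*0 = 0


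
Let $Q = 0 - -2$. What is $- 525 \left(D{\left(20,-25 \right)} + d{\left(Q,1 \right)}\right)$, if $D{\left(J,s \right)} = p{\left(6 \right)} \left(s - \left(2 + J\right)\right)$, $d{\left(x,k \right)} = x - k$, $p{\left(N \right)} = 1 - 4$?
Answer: $-74550$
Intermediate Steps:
$p{\left(N \right)} = -3$
$Q = 2$ ($Q = 0 + 2 = 2$)
$D{\left(J,s \right)} = 6 - 3 s + 3 J$ ($D{\left(J,s \right)} = - 3 \left(s - \left(2 + J\right)\right) = - 3 \left(-2 + s - J\right) = 6 - 3 s + 3 J$)
$- 525 \left(D{\left(20,-25 \right)} + d{\left(Q,1 \right)}\right) = - 525 \left(\left(6 - -75 + 3 \cdot 20\right) + \left(2 - 1\right)\right) = - 525 \left(\left(6 + 75 + 60\right) + \left(2 - 1\right)\right) = - 525 \left(141 + 1\right) = \left(-525\right) 142 = -74550$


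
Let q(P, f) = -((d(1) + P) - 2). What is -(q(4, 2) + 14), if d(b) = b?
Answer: -11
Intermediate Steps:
q(P, f) = 1 - P (q(P, f) = -((1 + P) - 2) = -(-1 + P) = 1 - P)
-(q(4, 2) + 14) = -((1 - 1*4) + 14) = -((1 - 4) + 14) = -(-3 + 14) = -1*11 = -11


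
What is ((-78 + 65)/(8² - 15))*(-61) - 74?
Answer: -2833/49 ≈ -57.816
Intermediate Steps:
((-78 + 65)/(8² - 15))*(-61) - 74 = -13/(64 - 15)*(-61) - 74 = -13/49*(-61) - 74 = 793/49 - 74 = -2833/49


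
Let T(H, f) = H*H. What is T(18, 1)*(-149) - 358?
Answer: -48634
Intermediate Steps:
T(H, f) = H²
T(18, 1)*(-149) - 358 = 18²*(-149) - 358 = 324*(-149) - 358 = -48276 - 358 = -48634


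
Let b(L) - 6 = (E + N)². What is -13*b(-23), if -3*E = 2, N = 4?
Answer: -2002/9 ≈ -222.44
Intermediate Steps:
E = -⅔ (E = -⅓*2 = -⅔ ≈ -0.66667)
b(L) = 154/9 (b(L) = 6 + (-⅔ + 4)² = 6 + (10/3)² = 6 + 100/9 = 154/9)
-13*b(-23) = -13*154/9 = -2002/9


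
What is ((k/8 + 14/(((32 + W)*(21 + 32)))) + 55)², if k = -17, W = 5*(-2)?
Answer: 60843622225/21752896 ≈ 2797.0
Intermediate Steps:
W = -10
((k/8 + 14/(((32 + W)*(21 + 32)))) + 55)² = ((-17/8 + 14/(((32 - 10)*(21 + 32)))) + 55)² = ((-17*⅛ + 14/((22*53))) + 55)² = ((-17/8 + 14/1166) + 55)² = ((-17/8 + 14*(1/1166)) + 55)² = ((-17/8 + 7/583) + 55)² = (-9855/4664 + 55)² = (246665/4664)² = 60843622225/21752896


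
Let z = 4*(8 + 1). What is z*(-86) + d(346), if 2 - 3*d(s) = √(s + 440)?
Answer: -9286/3 - √786/3 ≈ -3104.7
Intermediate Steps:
z = 36 (z = 4*9 = 36)
d(s) = ⅔ - √(440 + s)/3 (d(s) = ⅔ - √(s + 440)/3 = ⅔ - √(440 + s)/3)
z*(-86) + d(346) = 36*(-86) + (⅔ - √(440 + 346)/3) = -3096 + (⅔ - √786/3) = -9286/3 - √786/3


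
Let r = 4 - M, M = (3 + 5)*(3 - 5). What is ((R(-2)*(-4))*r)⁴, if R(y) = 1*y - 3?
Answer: 25600000000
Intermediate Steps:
R(y) = -3 + y (R(y) = y - 3 = -3 + y)
M = -16 (M = 8*(-2) = -16)
r = 20 (r = 4 - 1*(-16) = 4 + 16 = 20)
((R(-2)*(-4))*r)⁴ = (((-3 - 2)*(-4))*20)⁴ = (-5*(-4)*20)⁴ = (20*20)⁴ = 400⁴ = 25600000000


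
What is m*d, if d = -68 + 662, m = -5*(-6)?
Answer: 17820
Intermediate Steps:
m = 30
d = 594
m*d = 30*594 = 17820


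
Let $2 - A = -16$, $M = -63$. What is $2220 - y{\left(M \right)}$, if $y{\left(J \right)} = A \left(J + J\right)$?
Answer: $4488$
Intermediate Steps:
$A = 18$ ($A = 2 - -16 = 2 + 16 = 18$)
$y{\left(J \right)} = 36 J$ ($y{\left(J \right)} = 18 \left(J + J\right) = 18 \cdot 2 J = 36 J$)
$2220 - y{\left(M \right)} = 2220 - 36 \left(-63\right) = 2220 - -2268 = 2220 + 2268 = 4488$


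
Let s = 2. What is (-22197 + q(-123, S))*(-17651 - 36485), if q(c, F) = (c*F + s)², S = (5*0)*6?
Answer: 1201440248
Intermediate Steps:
S = 0 (S = 0*6 = 0)
q(c, F) = (2 + F*c)² (q(c, F) = (c*F + 2)² = (F*c + 2)² = (2 + F*c)²)
(-22197 + q(-123, S))*(-17651 - 36485) = (-22197 + (2 + 0*(-123))²)*(-17651 - 36485) = (-22197 + (2 + 0)²)*(-54136) = (-22197 + 2²)*(-54136) = (-22197 + 4)*(-54136) = -22193*(-54136) = 1201440248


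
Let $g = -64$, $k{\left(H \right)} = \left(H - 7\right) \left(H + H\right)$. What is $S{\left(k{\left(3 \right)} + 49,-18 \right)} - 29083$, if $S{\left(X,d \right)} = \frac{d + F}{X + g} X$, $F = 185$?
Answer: $- \frac{1138412}{39} \approx -29190.0$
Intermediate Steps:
$k{\left(H \right)} = 2 H \left(-7 + H\right)$ ($k{\left(H \right)} = \left(-7 + H\right) 2 H = 2 H \left(-7 + H\right)$)
$S{\left(X,d \right)} = \frac{X \left(185 + d\right)}{-64 + X}$ ($S{\left(X,d \right)} = \frac{d + 185}{X - 64} X = \frac{185 + d}{-64 + X} X = \frac{X \left(185 + d\right)}{-64 + X}$)
$S{\left(k{\left(3 \right)} + 49,-18 \right)} - 29083 = \frac{\left(2 \cdot 3 \left(-7 + 3\right) + 49\right) \left(185 - 18\right)}{-64 + \left(2 \cdot 3 \left(-7 + 3\right) + 49\right)} - 29083 = \left(2 \cdot 3 \left(-4\right) + 49\right) \frac{1}{-64 + \left(2 \cdot 3 \left(-4\right) + 49\right)} 167 - 29083 = \left(-24 + 49\right) \frac{1}{-64 + \left(-24 + 49\right)} 167 - 29083 = 25 \frac{1}{-64 + 25} \cdot 167 - 29083 = 25 \frac{1}{-39} \cdot 167 - 29083 = 25 \left(- \frac{1}{39}\right) 167 - 29083 = - \frac{4175}{39} - 29083 = - \frac{1138412}{39}$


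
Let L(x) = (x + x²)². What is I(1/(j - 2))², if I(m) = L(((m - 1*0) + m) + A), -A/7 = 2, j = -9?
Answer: 261800458227360000/214358881 ≈ 1.2213e+9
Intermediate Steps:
A = -14 (A = -7*2 = -14)
I(m) = (-14 + 2*m)²*(-13 + 2*m)² (I(m) = (((m - 1*0) + m) - 14)²*(1 + (((m - 1*0) + m) - 14))² = (((m + 0) + m) - 14)²*(1 + (((m + 0) + m) - 14))² = ((m + m) - 14)²*(1 + ((m + m) - 14))² = (2*m - 14)²*(1 + (2*m - 14))² = (-14 + 2*m)²*(1 + (-14 + 2*m))² = (-14 + 2*m)²*(-13 + 2*m)²)
I(1/(j - 2))² = (4*(-13 + 2/(-9 - 2))²*(-7 + 1/(-9 - 2))²)² = (4*(-13 + 2/(-11))²*(-7 + 1/(-11))²)² = (4*(-13 + 2*(-1/11))²*(-7 - 1/11)²)² = (4*(-13 - 2/11)²*(-78/11)²)² = (4*(-145/11)²*(6084/121))² = (4*(21025/121)*(6084/121))² = (511664400/14641)² = 261800458227360000/214358881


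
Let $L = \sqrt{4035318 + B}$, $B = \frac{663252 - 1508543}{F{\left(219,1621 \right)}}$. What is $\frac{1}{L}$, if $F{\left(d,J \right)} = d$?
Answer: $\frac{\sqrt{193352767869}}{882889351} \approx 0.00049805$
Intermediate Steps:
$B = - \frac{845291}{219}$ ($B = \frac{663252 - 1508543}{219} = \left(-845291\right) \frac{1}{219} = - \frac{845291}{219} \approx -3859.8$)
$L = \frac{\sqrt{193352767869}}{219}$ ($L = \sqrt{4035318 - \frac{845291}{219}} = \sqrt{\frac{882889351}{219}} = \frac{\sqrt{193352767869}}{219} \approx 2007.8$)
$\frac{1}{L} = \frac{1}{\frac{1}{219} \sqrt{193352767869}} = \frac{\sqrt{193352767869}}{882889351}$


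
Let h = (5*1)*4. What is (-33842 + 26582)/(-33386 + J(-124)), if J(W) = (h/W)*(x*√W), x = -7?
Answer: 939231645/4319172472 + 63525*I*√31/4319172472 ≈ 0.21746 + 8.1889e-5*I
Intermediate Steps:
h = 20 (h = 5*4 = 20)
J(W) = -140/√W (J(W) = (20/W)*(-7*√W) = -140/√W)
(-33842 + 26582)/(-33386 + J(-124)) = (-33842 + 26582)/(-33386 - (-70)*I*√31/31) = -7260/(-33386 - (-70)*I*√31/31) = -7260/(-33386 + 70*I*√31/31)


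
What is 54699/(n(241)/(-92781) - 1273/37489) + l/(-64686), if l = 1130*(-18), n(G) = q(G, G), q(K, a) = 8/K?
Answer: -494331511321312038861/306879669082345 ≈ -1.6108e+6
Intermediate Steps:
n(G) = 8/G
l = -20340
54699/(n(241)/(-92781) - 1273/37489) + l/(-64686) = 54699/((8/241)/(-92781) - 1273/37489) - 20340/(-64686) = 54699/((8*(1/241))*(-1/92781) - 1273*1/37489) - 20340*(-1/64686) = 54699/((8/241)*(-1/92781) - 1273/37489) + 3390/10781 = 54699/(-8/22360221 - 1273/37489) + 3390/10781 = 54699/(-28464861245/838262325069) + 3390/10781 = 54699*(-838262325069/28464861245) + 3390/10781 = -45852110918949231/28464861245 + 3390/10781 = -494331511321312038861/306879669082345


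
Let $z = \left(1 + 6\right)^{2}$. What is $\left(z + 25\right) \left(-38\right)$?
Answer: $-2812$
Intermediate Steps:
$z = 49$ ($z = 7^{2} = 49$)
$\left(z + 25\right) \left(-38\right) = \left(49 + 25\right) \left(-38\right) = 74 \left(-38\right) = -2812$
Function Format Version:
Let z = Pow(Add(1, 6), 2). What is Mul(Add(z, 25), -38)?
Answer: -2812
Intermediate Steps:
z = 49 (z = Pow(7, 2) = 49)
Mul(Add(z, 25), -38) = Mul(Add(49, 25), -38) = Mul(74, -38) = -2812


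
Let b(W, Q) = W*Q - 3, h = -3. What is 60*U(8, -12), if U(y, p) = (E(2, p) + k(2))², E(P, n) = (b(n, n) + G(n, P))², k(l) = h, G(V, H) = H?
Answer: 25082334960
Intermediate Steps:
k(l) = -3
b(W, Q) = -3 + Q*W (b(W, Q) = Q*W - 3 = -3 + Q*W)
E(P, n) = (-3 + P + n²)² (E(P, n) = ((-3 + n*n) + P)² = ((-3 + n²) + P)² = (-3 + P + n²)²)
U(y, p) = (-3 + (-1 + p²)²)² (U(y, p) = ((-3 + 2 + p²)² - 3)² = ((-1 + p²)² - 3)² = (-3 + (-1 + p²)²)²)
60*U(8, -12) = 60*(-3 + (-1 + (-12)²)²)² = 60*(-3 + (-1 + 144)²)² = 60*(-3 + 143²)² = 60*(-3 + 20449)² = 60*20446² = 60*418038916 = 25082334960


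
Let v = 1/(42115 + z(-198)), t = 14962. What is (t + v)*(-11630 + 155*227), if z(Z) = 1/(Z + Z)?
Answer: 5877663578119270/16677539 ≈ 3.5243e+8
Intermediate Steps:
z(Z) = 1/(2*Z)
v = 396/16677539 (v = 1/(42115 + (½)/(-198)) = 1/(42115 + (½)*(-1/198)) = 1/(42115 - 1/396) = 1/(16677539/396) = 396/16677539 ≈ 2.3745e-5)
(t + v)*(-11630 + 155*227) = (14962 + 396/16677539)*(-11630 + 155*227) = 249529338914*(-11630 + 35185)/16677539 = (249529338914/16677539)*23555 = 5877663578119270/16677539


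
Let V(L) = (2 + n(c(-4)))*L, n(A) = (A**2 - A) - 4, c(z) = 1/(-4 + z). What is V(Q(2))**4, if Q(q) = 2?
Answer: 200533921/1048576 ≈ 191.24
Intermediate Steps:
n(A) = -4 + A**2 - A
V(L) = -119*L/64 (V(L) = (2 + (-4 + (1/(-4 - 4))**2 - 1/(-4 - 4)))*L = (2 + (-4 + (1/(-8))**2 - 1/(-8)))*L = (2 + (-4 + (-1/8)**2 - 1*(-1/8)))*L = (2 + (-4 + 1/64 + 1/8))*L = (2 - 247/64)*L = -119*L/64)
V(Q(2))**4 = (-119/64*2)**4 = (-119/32)**4 = 200533921/1048576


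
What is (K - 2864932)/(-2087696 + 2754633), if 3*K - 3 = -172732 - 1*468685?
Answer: -9236210/2000811 ≈ -4.6162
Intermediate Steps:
K = -641414/3 (K = 1 + (-172732 - 1*468685)/3 = 1 + (-172732 - 468685)/3 = 1 + (⅓)*(-641417) = 1 - 641417/3 = -641414/3 ≈ -2.1380e+5)
(K - 2864932)/(-2087696 + 2754633) = (-641414/3 - 2864932)/(-2087696 + 2754633) = -9236210/3/666937 = -9236210/3*1/666937 = -9236210/2000811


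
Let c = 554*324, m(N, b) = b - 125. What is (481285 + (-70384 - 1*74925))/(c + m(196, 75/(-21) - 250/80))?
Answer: 18814656/10044401 ≈ 1.8731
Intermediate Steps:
m(N, b) = -125 + b
c = 179496
(481285 + (-70384 - 1*74925))/(c + m(196, 75/(-21) - 250/80)) = (481285 + (-70384 - 1*74925))/(179496 + (-125 + (75/(-21) - 250/80))) = (481285 + (-70384 - 74925))/(179496 + (-125 + (75*(-1/21) - 250*1/80))) = (481285 - 145309)/(179496 + (-125 + (-25/7 - 25/8))) = 335976/(179496 + (-125 - 375/56)) = 335976/(179496 - 7375/56) = 335976/(10044401/56) = 335976*(56/10044401) = 18814656/10044401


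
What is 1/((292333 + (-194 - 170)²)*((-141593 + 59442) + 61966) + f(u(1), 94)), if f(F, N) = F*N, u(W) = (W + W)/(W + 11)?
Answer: -3/25725520048 ≈ -1.1662e-10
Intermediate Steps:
u(W) = 2*W/(11 + W) (u(W) = (2*W)/(11 + W) = 2*W/(11 + W))
1/((292333 + (-194 - 170)²)*((-141593 + 59442) + 61966) + f(u(1), 94)) = 1/((292333 + (-194 - 170)²)*((-141593 + 59442) + 61966) + (2*1/(11 + 1))*94) = 1/((292333 + (-364)²)*(-82151 + 61966) + (2*1/12)*94) = 1/((292333 + 132496)*(-20185) + (2*1*(1/12))*94) = 1/(424829*(-20185) + (⅙)*94) = 1/(-8575173365 + 47/3) = 1/(-25725520048/3) = -3/25725520048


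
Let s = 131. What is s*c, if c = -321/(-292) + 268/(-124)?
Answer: -1259303/9052 ≈ -139.12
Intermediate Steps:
c = -9613/9052 (c = -321*(-1/292) + 268*(-1/124) = 321/292 - 67/31 = -9613/9052 ≈ -1.0620)
s*c = 131*(-9613/9052) = -1259303/9052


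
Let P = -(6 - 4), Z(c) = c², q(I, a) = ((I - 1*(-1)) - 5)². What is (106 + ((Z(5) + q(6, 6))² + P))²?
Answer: 893025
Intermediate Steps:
q(I, a) = (-4 + I)² (q(I, a) = ((I + 1) - 5)² = ((1 + I) - 5)² = (-4 + I)²)
P = -2 (P = -1*2 = -2)
(106 + ((Z(5) + q(6, 6))² + P))² = (106 + ((5² + (-4 + 6)²)² - 2))² = (106 + ((25 + 2²)² - 2))² = (106 + ((25 + 4)² - 2))² = (106 + (29² - 2))² = (106 + (841 - 2))² = (106 + 839)² = 945² = 893025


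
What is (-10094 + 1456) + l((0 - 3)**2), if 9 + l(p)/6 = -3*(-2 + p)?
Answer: -8818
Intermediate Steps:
l(p) = -18 - 18*p (l(p) = -54 + 6*(-3*(-2 + p)) = -54 + 6*(6 - 3*p) = -54 + (36 - 18*p) = -18 - 18*p)
(-10094 + 1456) + l((0 - 3)**2) = (-10094 + 1456) + (-18 - 18*(0 - 3)**2) = -8638 + (-18 - 18*(-3)**2) = -8638 + (-18 - 18*9) = -8638 + (-18 - 162) = -8638 - 180 = -8818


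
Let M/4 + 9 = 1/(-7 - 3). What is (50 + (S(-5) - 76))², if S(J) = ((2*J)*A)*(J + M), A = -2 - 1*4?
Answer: 6300100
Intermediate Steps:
A = -6 (A = -2 - 4 = -6)
M = -182/5 (M = -36 + 4/(-7 - 3) = -36 + 4/(-10) = -36 + 4*(-⅒) = -36 - ⅖ = -182/5 ≈ -36.400)
S(J) = -12*J*(-182/5 + J) (S(J) = ((2*J)*(-6))*(J - 182/5) = (-12*J)*(-182/5 + J) = -12*J*(-182/5 + J))
(50 + (S(-5) - 76))² = (50 + ((12/5)*(-5)*(182 - 5*(-5)) - 76))² = (50 + ((12/5)*(-5)*(182 + 25) - 76))² = (50 + ((12/5)*(-5)*207 - 76))² = (50 + (-2484 - 76))² = (50 - 2560)² = (-2510)² = 6300100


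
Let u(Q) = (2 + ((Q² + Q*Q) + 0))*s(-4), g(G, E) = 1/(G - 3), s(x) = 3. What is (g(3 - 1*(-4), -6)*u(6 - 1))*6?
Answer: 234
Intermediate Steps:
g(G, E) = 1/(-3 + G)
u(Q) = 6 + 6*Q² (u(Q) = (2 + ((Q² + Q*Q) + 0))*3 = (2 + ((Q² + Q²) + 0))*3 = (2 + (2*Q² + 0))*3 = (2 + 2*Q²)*3 = 6 + 6*Q²)
(g(3 - 1*(-4), -6)*u(6 - 1))*6 = ((6 + 6*(6 - 1)²)/(-3 + (3 - 1*(-4))))*6 = ((6 + 6*5²)/(-3 + (3 + 4)))*6 = ((6 + 6*25)/(-3 + 7))*6 = ((6 + 150)/4)*6 = ((¼)*156)*6 = 39*6 = 234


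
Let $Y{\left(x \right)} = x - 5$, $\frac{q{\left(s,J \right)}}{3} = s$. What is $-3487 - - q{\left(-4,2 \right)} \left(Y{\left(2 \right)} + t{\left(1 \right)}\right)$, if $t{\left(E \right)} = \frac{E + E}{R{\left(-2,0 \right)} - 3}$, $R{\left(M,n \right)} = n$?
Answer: $-3443$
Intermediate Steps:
$q{\left(s,J \right)} = 3 s$
$t{\left(E \right)} = - \frac{2 E}{3}$ ($t{\left(E \right)} = \frac{E + E}{0 - 3} = \frac{2 E}{-3} = 2 E \left(- \frac{1}{3}\right) = - \frac{2 E}{3}$)
$Y{\left(x \right)} = -5 + x$
$-3487 - - q{\left(-4,2 \right)} \left(Y{\left(2 \right)} + t{\left(1 \right)}\right) = -3487 - - 3 \left(-4\right) \left(\left(-5 + 2\right) - \frac{2}{3}\right) = -3487 - \left(-1\right) \left(-12\right) \left(-3 - \frac{2}{3}\right) = -3487 - 12 \left(- \frac{11}{3}\right) = -3487 - -44 = -3487 + 44 = -3443$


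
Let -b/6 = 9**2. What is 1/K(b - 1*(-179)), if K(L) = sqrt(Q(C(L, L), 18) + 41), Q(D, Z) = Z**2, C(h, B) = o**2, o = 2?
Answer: sqrt(365)/365 ≈ 0.052342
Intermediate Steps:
C(h, B) = 4 (C(h, B) = 2**2 = 4)
b = -486 (b = -6*9**2 = -6*81 = -486)
K(L) = sqrt(365) (K(L) = sqrt(18**2 + 41) = sqrt(324 + 41) = sqrt(365))
1/K(b - 1*(-179)) = 1/(sqrt(365)) = sqrt(365)/365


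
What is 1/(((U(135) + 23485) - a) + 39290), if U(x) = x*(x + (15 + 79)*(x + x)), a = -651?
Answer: 1/3507951 ≈ 2.8507e-7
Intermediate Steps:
U(x) = 189*x² (U(x) = x*(x + 94*(2*x)) = x*(x + 188*x) = x*(189*x) = 189*x²)
1/(((U(135) + 23485) - a) + 39290) = 1/(((189*135² + 23485) - 1*(-651)) + 39290) = 1/(((189*18225 + 23485) + 651) + 39290) = 1/(((3444525 + 23485) + 651) + 39290) = 1/((3468010 + 651) + 39290) = 1/(3468661 + 39290) = 1/3507951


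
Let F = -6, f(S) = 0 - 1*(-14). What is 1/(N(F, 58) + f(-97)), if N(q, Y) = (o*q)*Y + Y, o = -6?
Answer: 1/2160 ≈ 0.00046296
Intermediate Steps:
f(S) = 14 (f(S) = 0 + 14 = 14)
N(q, Y) = Y - 6*Y*q (N(q, Y) = (-6*q)*Y + Y = -6*Y*q + Y = Y - 6*Y*q)
1/(N(F, 58) + f(-97)) = 1/(58*(1 - 6*(-6)) + 14) = 1/(58*(1 + 36) + 14) = 1/(58*37 + 14) = 1/(2146 + 14) = 1/2160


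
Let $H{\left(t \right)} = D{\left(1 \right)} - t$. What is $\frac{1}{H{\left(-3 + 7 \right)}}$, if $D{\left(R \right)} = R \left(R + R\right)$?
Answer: $- \frac{1}{2} \approx -0.5$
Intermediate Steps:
$D{\left(R \right)} = 2 R^{2}$ ($D{\left(R \right)} = R 2 R = 2 R^{2}$)
$H{\left(t \right)} = 2 - t$ ($H{\left(t \right)} = 2 \cdot 1^{2} - t = 2 \cdot 1 - t = 2 - t$)
$\frac{1}{H{\left(-3 + 7 \right)}} = \frac{1}{2 - \left(-3 + 7\right)} = \frac{1}{2 - 4} = \frac{1}{-2} = - \frac{1}{2}$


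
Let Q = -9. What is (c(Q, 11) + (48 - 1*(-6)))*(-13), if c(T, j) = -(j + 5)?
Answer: -494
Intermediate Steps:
c(T, j) = -5 - j (c(T, j) = -(5 + j) = -5 - j)
(c(Q, 11) + (48 - 1*(-6)))*(-13) = ((-5 - 1*11) + (48 - 1*(-6)))*(-13) = ((-5 - 11) + (48 + 6))*(-13) = (-16 + 54)*(-13) = 38*(-13) = -494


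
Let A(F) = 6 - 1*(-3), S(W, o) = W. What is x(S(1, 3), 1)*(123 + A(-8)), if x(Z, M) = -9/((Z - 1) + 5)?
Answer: -1188/5 ≈ -237.60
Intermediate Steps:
x(Z, M) = -9/(4 + Z) (x(Z, M) = -9/((-1 + Z) + 5) = -9/(4 + Z))
A(F) = 9 (A(F) = 6 + 3 = 9)
x(S(1, 3), 1)*(123 + A(-8)) = (-9/(4 + 1))*(123 + 9) = -9/5*132 = -1188/5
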